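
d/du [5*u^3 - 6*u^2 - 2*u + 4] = 15*u^2 - 12*u - 2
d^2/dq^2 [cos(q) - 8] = -cos(q)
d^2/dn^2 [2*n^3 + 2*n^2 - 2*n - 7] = 12*n + 4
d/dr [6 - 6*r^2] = -12*r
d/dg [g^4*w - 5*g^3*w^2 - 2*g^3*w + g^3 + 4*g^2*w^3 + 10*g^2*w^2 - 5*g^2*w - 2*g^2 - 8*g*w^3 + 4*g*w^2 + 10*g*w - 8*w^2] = 4*g^3*w - 15*g^2*w^2 - 6*g^2*w + 3*g^2 + 8*g*w^3 + 20*g*w^2 - 10*g*w - 4*g - 8*w^3 + 4*w^2 + 10*w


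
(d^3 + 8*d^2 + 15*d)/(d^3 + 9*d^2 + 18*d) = (d + 5)/(d + 6)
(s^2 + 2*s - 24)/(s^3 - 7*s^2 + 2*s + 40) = (s + 6)/(s^2 - 3*s - 10)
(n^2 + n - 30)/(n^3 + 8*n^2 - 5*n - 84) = (n^2 + n - 30)/(n^3 + 8*n^2 - 5*n - 84)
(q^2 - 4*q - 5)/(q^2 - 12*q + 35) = (q + 1)/(q - 7)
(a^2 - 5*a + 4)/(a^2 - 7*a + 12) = (a - 1)/(a - 3)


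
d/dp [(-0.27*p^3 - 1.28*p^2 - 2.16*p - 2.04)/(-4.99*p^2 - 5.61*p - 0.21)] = (1.3473*p^4 + 3.0294*p^3 - 3.4275*p^2 - 19.8216*p - 10.9908)/(24.9001*p^4 + 55.9878*p^3 + 33.5679*p^2 + 2.3562*p + 0.0441)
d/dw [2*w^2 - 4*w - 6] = 4*w - 4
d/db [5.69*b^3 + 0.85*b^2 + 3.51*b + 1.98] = 17.07*b^2 + 1.7*b + 3.51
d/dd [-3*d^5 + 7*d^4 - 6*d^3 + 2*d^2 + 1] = d*(-15*d^3 + 28*d^2 - 18*d + 4)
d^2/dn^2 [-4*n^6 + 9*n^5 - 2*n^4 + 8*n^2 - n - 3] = -120*n^4 + 180*n^3 - 24*n^2 + 16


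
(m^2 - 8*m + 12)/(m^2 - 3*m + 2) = (m - 6)/(m - 1)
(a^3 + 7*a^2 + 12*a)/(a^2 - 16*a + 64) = a*(a^2 + 7*a + 12)/(a^2 - 16*a + 64)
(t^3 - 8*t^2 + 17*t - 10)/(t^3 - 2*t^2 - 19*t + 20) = (t - 2)/(t + 4)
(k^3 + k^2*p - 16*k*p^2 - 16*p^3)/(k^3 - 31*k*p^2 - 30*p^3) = (-k^2 + 16*p^2)/(-k^2 + k*p + 30*p^2)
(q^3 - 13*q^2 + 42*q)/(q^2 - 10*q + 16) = q*(q^2 - 13*q + 42)/(q^2 - 10*q + 16)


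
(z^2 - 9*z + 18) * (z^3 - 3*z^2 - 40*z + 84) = z^5 - 12*z^4 + 5*z^3 + 390*z^2 - 1476*z + 1512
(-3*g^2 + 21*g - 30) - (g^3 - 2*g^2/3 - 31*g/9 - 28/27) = -g^3 - 7*g^2/3 + 220*g/9 - 782/27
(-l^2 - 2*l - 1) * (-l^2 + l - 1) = l^4 + l^3 + l + 1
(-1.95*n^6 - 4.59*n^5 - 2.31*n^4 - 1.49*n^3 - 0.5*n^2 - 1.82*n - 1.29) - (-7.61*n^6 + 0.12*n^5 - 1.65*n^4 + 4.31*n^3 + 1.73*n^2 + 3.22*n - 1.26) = 5.66*n^6 - 4.71*n^5 - 0.66*n^4 - 5.8*n^3 - 2.23*n^2 - 5.04*n - 0.03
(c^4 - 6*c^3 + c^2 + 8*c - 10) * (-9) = -9*c^4 + 54*c^3 - 9*c^2 - 72*c + 90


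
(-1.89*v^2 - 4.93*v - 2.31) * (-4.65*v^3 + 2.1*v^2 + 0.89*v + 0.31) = 8.7885*v^5 + 18.9555*v^4 - 1.2936*v^3 - 9.8246*v^2 - 3.5842*v - 0.7161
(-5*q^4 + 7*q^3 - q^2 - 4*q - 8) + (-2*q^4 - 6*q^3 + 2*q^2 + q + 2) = -7*q^4 + q^3 + q^2 - 3*q - 6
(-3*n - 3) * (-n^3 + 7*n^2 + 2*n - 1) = 3*n^4 - 18*n^3 - 27*n^2 - 3*n + 3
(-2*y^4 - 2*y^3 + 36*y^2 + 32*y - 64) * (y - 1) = -2*y^5 + 38*y^3 - 4*y^2 - 96*y + 64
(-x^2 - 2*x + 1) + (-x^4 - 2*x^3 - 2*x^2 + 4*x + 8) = -x^4 - 2*x^3 - 3*x^2 + 2*x + 9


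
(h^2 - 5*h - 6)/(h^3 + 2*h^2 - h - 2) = (h - 6)/(h^2 + h - 2)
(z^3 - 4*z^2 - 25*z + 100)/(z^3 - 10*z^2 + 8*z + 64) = (z^2 - 25)/(z^2 - 6*z - 16)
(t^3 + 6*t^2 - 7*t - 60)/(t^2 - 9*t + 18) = (t^2 + 9*t + 20)/(t - 6)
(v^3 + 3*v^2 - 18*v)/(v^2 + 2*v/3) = 3*(v^2 + 3*v - 18)/(3*v + 2)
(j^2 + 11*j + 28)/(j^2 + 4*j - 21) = (j + 4)/(j - 3)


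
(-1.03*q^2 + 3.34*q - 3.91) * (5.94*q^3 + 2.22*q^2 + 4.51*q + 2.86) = -6.1182*q^5 + 17.553*q^4 - 20.4559*q^3 + 3.4374*q^2 - 8.0817*q - 11.1826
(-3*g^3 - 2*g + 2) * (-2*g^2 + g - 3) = 6*g^5 - 3*g^4 + 13*g^3 - 6*g^2 + 8*g - 6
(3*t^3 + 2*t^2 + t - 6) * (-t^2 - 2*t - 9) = -3*t^5 - 8*t^4 - 32*t^3 - 14*t^2 + 3*t + 54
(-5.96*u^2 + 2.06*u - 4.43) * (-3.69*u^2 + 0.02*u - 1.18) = 21.9924*u^4 - 7.7206*u^3 + 23.4207*u^2 - 2.5194*u + 5.2274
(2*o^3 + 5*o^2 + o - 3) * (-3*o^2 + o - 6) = -6*o^5 - 13*o^4 - 10*o^3 - 20*o^2 - 9*o + 18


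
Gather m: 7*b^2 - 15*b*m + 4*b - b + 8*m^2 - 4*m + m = 7*b^2 + 3*b + 8*m^2 + m*(-15*b - 3)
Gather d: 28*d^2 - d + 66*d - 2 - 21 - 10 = 28*d^2 + 65*d - 33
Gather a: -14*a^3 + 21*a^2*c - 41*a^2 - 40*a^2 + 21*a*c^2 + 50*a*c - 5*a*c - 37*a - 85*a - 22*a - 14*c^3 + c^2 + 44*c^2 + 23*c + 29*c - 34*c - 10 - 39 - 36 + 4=-14*a^3 + a^2*(21*c - 81) + a*(21*c^2 + 45*c - 144) - 14*c^3 + 45*c^2 + 18*c - 81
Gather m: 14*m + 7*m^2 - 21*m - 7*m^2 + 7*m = 0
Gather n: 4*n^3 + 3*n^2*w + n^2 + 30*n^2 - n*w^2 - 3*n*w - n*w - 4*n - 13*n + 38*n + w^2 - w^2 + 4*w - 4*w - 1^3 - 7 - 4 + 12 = 4*n^3 + n^2*(3*w + 31) + n*(-w^2 - 4*w + 21)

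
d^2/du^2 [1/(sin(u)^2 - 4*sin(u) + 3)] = 2*(-2*sin(u)^3 + 4*sin(u)^2 + 5*sin(u) - 13)/((sin(u) - 3)^3*(sin(u) - 1)^2)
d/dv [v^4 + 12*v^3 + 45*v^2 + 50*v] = 4*v^3 + 36*v^2 + 90*v + 50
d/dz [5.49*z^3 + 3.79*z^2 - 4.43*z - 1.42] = 16.47*z^2 + 7.58*z - 4.43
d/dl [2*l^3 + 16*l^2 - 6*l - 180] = 6*l^2 + 32*l - 6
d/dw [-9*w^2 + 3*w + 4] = 3 - 18*w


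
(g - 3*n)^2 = g^2 - 6*g*n + 9*n^2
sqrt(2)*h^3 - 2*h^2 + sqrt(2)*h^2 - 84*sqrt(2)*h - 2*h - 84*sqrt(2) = (h - 7*sqrt(2))*(h + 6*sqrt(2))*(sqrt(2)*h + sqrt(2))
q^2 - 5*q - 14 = (q - 7)*(q + 2)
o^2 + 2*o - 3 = (o - 1)*(o + 3)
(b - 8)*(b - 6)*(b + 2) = b^3 - 12*b^2 + 20*b + 96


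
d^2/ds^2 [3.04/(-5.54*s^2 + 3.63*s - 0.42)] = (186.604928*s^2 - 122.270016*s - 3.04*(11.08*s - 3.63)*(22.16*s - 7.26) + 14.146944)/(5.54*s^2 - 3.63*s + 0.42)^3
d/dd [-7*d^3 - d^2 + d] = -21*d^2 - 2*d + 1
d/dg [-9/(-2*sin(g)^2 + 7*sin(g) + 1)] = 9*(7 - 4*sin(g))*cos(g)/(7*sin(g) + cos(2*g))^2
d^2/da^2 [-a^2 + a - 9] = -2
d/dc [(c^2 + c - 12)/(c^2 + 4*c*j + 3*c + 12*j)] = ((2*c + 1)*(c^2 + 4*c*j + 3*c + 12*j) - (2*c + 4*j + 3)*(c^2 + c - 12))/(c^2 + 4*c*j + 3*c + 12*j)^2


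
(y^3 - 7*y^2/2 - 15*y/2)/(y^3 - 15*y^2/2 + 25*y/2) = (2*y + 3)/(2*y - 5)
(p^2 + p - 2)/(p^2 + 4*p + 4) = (p - 1)/(p + 2)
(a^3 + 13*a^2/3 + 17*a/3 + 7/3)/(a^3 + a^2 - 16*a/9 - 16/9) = 3*(3*a^2 + 10*a + 7)/(9*a^2 - 16)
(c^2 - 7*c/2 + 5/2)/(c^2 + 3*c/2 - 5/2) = (2*c - 5)/(2*c + 5)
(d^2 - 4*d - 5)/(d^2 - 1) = (d - 5)/(d - 1)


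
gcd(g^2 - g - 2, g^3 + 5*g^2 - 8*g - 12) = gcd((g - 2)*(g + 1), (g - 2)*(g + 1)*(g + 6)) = g^2 - g - 2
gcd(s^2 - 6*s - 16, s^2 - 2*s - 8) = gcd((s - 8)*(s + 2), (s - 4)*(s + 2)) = s + 2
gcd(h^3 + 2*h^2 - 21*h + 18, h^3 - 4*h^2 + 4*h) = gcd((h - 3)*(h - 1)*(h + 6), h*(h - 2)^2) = 1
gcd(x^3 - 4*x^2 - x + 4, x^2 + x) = x + 1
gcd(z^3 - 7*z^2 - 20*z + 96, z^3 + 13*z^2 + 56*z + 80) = z + 4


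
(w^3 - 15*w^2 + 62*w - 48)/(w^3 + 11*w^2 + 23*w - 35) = (w^2 - 14*w + 48)/(w^2 + 12*w + 35)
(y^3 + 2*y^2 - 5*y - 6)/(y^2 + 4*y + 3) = y - 2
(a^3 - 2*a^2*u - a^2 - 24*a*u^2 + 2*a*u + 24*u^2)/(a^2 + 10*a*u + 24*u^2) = (a^2 - 6*a*u - a + 6*u)/(a + 6*u)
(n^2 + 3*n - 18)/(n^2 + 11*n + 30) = (n - 3)/(n + 5)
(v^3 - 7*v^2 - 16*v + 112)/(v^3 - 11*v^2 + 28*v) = (v + 4)/v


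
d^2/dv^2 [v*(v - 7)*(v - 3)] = 6*v - 20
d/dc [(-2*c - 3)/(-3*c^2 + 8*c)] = 6*(-c^2 - 3*c + 4)/(c^2*(9*c^2 - 48*c + 64))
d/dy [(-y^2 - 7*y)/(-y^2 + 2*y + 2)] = (-9*y^2 - 4*y - 14)/(y^4 - 4*y^3 + 8*y + 4)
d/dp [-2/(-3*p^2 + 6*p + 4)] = 12*(1 - p)/(-3*p^2 + 6*p + 4)^2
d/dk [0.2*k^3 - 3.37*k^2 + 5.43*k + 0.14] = 0.6*k^2 - 6.74*k + 5.43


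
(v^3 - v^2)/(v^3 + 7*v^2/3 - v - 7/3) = 3*v^2/(3*v^2 + 10*v + 7)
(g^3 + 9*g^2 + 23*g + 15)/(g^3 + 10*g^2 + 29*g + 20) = (g + 3)/(g + 4)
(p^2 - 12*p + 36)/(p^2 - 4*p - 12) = (p - 6)/(p + 2)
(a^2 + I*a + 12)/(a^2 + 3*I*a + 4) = (a - 3*I)/(a - I)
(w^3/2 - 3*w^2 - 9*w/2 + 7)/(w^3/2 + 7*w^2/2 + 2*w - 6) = (w - 7)/(w + 6)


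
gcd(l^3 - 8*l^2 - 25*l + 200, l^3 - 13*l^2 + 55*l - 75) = l - 5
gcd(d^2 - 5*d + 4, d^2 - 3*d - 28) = 1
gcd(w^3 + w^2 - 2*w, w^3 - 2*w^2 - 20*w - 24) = w + 2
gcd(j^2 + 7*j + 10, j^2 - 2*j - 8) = j + 2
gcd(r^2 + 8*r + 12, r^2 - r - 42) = r + 6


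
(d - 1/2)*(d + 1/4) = d^2 - d/4 - 1/8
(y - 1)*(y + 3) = y^2 + 2*y - 3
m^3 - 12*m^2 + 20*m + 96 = (m - 8)*(m - 6)*(m + 2)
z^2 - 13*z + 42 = (z - 7)*(z - 6)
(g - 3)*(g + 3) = g^2 - 9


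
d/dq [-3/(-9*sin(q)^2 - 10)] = -108*sin(2*q)/(9*cos(2*q) - 29)^2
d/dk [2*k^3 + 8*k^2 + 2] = 2*k*(3*k + 8)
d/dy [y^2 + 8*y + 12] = 2*y + 8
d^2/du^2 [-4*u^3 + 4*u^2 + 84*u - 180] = 8 - 24*u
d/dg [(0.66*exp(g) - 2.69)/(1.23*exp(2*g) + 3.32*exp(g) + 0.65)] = (-0.8118*exp(2*g) + 6.6174*exp(g) + 9.3598)*exp(g)/(1.5129*exp(4*g) + 8.1672*exp(3*g) + 12.6214*exp(2*g) + 4.316*exp(g) + 0.4225)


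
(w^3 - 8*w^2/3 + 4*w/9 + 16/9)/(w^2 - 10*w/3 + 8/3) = w + 2/3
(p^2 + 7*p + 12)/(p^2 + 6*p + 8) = (p + 3)/(p + 2)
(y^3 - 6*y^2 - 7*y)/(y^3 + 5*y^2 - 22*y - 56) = y*(y^2 - 6*y - 7)/(y^3 + 5*y^2 - 22*y - 56)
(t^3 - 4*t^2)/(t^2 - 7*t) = t*(t - 4)/(t - 7)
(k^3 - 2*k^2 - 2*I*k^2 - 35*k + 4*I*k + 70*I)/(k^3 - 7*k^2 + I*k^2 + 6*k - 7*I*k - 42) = (k + 5)/(k + 3*I)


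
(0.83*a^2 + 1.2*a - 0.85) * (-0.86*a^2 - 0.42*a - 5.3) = -0.7138*a^4 - 1.3806*a^3 - 4.172*a^2 - 6.003*a + 4.505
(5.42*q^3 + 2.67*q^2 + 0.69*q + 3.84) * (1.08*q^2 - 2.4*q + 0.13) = 5.8536*q^5 - 10.1244*q^4 - 4.9582*q^3 + 2.8383*q^2 - 9.1263*q + 0.4992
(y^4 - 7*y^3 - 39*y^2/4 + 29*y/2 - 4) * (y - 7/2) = y^5 - 21*y^4/2 + 59*y^3/4 + 389*y^2/8 - 219*y/4 + 14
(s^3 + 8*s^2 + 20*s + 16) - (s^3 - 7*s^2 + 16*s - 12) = 15*s^2 + 4*s + 28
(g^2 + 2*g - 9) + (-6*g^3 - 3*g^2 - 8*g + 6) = -6*g^3 - 2*g^2 - 6*g - 3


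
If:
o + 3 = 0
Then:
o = -3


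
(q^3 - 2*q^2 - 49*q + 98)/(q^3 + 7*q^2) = 1 - 9/q + 14/q^2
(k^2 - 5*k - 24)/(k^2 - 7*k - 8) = (k + 3)/(k + 1)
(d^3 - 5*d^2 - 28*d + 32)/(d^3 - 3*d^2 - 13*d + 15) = (d^2 - 4*d - 32)/(d^2 - 2*d - 15)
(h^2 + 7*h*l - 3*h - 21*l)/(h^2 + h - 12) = (h + 7*l)/(h + 4)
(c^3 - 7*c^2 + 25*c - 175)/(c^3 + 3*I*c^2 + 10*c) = (c^2 - c*(7 + 5*I) + 35*I)/(c*(c - 2*I))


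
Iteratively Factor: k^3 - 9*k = (k + 3)*(k^2 - 3*k) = k*(k + 3)*(k - 3)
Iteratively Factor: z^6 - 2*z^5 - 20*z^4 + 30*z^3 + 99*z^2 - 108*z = (z + 3)*(z^5 - 5*z^4 - 5*z^3 + 45*z^2 - 36*z) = (z - 4)*(z + 3)*(z^4 - z^3 - 9*z^2 + 9*z) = (z - 4)*(z + 3)^2*(z^3 - 4*z^2 + 3*z) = z*(z - 4)*(z + 3)^2*(z^2 - 4*z + 3) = z*(z - 4)*(z - 1)*(z + 3)^2*(z - 3)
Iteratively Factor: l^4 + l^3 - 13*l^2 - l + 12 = (l + 4)*(l^3 - 3*l^2 - l + 3) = (l - 1)*(l + 4)*(l^2 - 2*l - 3) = (l - 1)*(l + 1)*(l + 4)*(l - 3)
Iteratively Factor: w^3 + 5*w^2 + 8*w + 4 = (w + 1)*(w^2 + 4*w + 4) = (w + 1)*(w + 2)*(w + 2)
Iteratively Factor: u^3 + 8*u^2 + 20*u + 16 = (u + 2)*(u^2 + 6*u + 8) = (u + 2)^2*(u + 4)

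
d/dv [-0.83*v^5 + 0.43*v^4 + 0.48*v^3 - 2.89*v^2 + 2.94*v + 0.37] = -4.15*v^4 + 1.72*v^3 + 1.44*v^2 - 5.78*v + 2.94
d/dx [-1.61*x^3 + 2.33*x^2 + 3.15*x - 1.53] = -4.83*x^2 + 4.66*x + 3.15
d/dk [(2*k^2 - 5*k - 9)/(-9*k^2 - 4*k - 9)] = (-53*k^2 - 198*k + 9)/(81*k^4 + 72*k^3 + 178*k^2 + 72*k + 81)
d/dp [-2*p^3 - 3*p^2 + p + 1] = -6*p^2 - 6*p + 1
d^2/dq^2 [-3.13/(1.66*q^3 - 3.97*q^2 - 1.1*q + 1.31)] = ((31.1748*q - 24.8522)*(1.66*q^3 - 3.97*q^2 - 1.1*q + 1.31) - 3.13*(-9.96*q^2 + 15.88*q + 2.2)*(-4.98*q^2 + 7.94*q + 1.1))/(1.66*q^3 - 3.97*q^2 - 1.1*q + 1.31)^3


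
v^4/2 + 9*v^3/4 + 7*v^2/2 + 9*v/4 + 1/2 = (v/2 + 1/2)*(v + 1/2)*(v + 1)*(v + 2)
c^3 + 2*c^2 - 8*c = c*(c - 2)*(c + 4)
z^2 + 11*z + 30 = (z + 5)*(z + 6)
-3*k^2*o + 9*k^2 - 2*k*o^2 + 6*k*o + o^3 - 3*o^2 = (-3*k + o)*(k + o)*(o - 3)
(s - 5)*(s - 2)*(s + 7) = s^3 - 39*s + 70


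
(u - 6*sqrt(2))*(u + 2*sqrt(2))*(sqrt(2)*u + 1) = sqrt(2)*u^3 - 7*u^2 - 28*sqrt(2)*u - 24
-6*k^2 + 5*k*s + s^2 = (-k + s)*(6*k + s)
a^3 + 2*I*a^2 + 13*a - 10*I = (a - 2*I)*(a - I)*(a + 5*I)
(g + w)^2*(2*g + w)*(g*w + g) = 2*g^4*w + 2*g^4 + 5*g^3*w^2 + 5*g^3*w + 4*g^2*w^3 + 4*g^2*w^2 + g*w^4 + g*w^3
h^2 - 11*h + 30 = (h - 6)*(h - 5)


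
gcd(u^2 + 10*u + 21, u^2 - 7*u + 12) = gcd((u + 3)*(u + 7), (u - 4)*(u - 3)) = 1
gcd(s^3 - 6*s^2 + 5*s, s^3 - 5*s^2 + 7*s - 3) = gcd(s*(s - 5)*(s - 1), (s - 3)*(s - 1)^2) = s - 1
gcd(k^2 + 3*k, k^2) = k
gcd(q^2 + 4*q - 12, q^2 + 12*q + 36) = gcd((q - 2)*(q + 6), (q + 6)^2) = q + 6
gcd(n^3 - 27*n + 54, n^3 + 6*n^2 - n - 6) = n + 6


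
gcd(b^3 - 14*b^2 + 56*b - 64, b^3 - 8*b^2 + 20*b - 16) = b^2 - 6*b + 8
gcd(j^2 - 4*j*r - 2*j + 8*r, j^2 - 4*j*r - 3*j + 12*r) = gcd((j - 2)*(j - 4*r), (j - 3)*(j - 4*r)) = -j + 4*r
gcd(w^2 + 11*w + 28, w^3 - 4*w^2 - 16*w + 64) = w + 4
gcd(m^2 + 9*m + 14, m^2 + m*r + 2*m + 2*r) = m + 2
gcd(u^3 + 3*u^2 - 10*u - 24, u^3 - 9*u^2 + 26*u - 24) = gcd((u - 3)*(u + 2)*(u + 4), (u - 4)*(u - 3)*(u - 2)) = u - 3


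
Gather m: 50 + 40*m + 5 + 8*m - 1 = 48*m + 54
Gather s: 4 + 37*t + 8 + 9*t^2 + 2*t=9*t^2 + 39*t + 12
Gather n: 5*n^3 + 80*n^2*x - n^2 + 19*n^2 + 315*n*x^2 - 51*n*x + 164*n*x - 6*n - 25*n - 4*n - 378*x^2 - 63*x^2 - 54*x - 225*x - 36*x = 5*n^3 + n^2*(80*x + 18) + n*(315*x^2 + 113*x - 35) - 441*x^2 - 315*x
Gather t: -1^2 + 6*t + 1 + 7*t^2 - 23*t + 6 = 7*t^2 - 17*t + 6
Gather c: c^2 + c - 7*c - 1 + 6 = c^2 - 6*c + 5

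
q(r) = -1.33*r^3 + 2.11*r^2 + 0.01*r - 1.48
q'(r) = -3.99*r^2 + 4.22*r + 0.01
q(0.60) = -1.00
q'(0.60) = 1.11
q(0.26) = -1.36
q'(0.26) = 0.84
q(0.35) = -1.28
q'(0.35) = 1.00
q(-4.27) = 140.50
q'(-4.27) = -90.76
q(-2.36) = 27.73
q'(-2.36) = -32.17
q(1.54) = -1.32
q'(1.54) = -2.95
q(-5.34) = 261.16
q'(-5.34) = -136.30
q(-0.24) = -1.34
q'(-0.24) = -1.23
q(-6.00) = 361.70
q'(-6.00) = -168.95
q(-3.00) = 53.39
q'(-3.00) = -48.56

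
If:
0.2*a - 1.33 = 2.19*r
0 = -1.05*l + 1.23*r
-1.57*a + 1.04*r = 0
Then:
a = -0.43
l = -0.76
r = -0.65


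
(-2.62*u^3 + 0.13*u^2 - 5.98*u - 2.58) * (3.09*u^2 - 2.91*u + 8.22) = -8.0958*u^5 + 8.0259*u^4 - 40.3929*u^3 + 10.4982*u^2 - 41.6478*u - 21.2076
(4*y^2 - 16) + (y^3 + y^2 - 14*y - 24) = y^3 + 5*y^2 - 14*y - 40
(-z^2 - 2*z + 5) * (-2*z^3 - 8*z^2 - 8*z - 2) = 2*z^5 + 12*z^4 + 14*z^3 - 22*z^2 - 36*z - 10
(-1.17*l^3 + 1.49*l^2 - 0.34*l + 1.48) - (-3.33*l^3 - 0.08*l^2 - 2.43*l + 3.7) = 2.16*l^3 + 1.57*l^2 + 2.09*l - 2.22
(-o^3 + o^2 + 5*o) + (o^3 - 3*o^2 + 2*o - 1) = -2*o^2 + 7*o - 1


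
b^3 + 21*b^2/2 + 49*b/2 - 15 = (b - 1/2)*(b + 5)*(b + 6)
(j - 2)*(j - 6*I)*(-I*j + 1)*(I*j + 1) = j^4 - 2*j^3 - 6*I*j^3 + j^2 + 12*I*j^2 - 2*j - 6*I*j + 12*I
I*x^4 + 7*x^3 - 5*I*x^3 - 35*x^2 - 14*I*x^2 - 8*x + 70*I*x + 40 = (x - 5)*(x - 4*I)*(x - 2*I)*(I*x + 1)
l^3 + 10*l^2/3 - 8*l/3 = l*(l - 2/3)*(l + 4)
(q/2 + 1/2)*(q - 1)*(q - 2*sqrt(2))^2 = q^4/2 - 2*sqrt(2)*q^3 + 7*q^2/2 + 2*sqrt(2)*q - 4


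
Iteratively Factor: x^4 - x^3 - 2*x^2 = (x - 2)*(x^3 + x^2) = x*(x - 2)*(x^2 + x) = x^2*(x - 2)*(x + 1)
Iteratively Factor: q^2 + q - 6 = (q + 3)*(q - 2)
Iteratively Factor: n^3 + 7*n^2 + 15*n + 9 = (n + 1)*(n^2 + 6*n + 9) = (n + 1)*(n + 3)*(n + 3)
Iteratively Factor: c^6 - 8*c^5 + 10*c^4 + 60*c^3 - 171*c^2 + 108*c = (c - 3)*(c^5 - 5*c^4 - 5*c^3 + 45*c^2 - 36*c) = (c - 3)^2*(c^4 - 2*c^3 - 11*c^2 + 12*c) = (c - 3)^2*(c + 3)*(c^3 - 5*c^2 + 4*c) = (c - 3)^2*(c - 1)*(c + 3)*(c^2 - 4*c) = c*(c - 3)^2*(c - 1)*(c + 3)*(c - 4)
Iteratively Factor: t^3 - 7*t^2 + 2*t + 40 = (t + 2)*(t^2 - 9*t + 20) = (t - 4)*(t + 2)*(t - 5)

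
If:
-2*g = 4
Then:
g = -2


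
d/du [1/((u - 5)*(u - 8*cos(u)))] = ((5 - u)*(u - 8*cos(u)) - (u - 5)^2*(8*sin(u) + 1))/((u - 5)^3*(u - 8*cos(u))^2)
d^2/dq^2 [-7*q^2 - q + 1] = -14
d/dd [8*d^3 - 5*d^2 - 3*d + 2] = 24*d^2 - 10*d - 3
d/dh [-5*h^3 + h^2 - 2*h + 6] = -15*h^2 + 2*h - 2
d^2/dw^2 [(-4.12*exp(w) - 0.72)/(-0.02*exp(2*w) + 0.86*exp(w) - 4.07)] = (0.001648*exp(4*w) + 0.072016*exp(3*w) - 2.04936*exp(2*w) + 14.718904*exp(w) + 70.767532)*exp(w)/(8.0e-6*exp(6*w) - 0.001032*exp(5*w) + 0.04926*exp(4*w) - 1.05608*exp(3*w) + 10.02441*exp(2*w) - 42.737442*exp(w) + 67.419143)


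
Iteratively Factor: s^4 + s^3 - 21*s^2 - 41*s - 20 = (s + 1)*(s^3 - 21*s - 20) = (s - 5)*(s + 1)*(s^2 + 5*s + 4) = (s - 5)*(s + 1)^2*(s + 4)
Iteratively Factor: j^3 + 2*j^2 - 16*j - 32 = (j + 2)*(j^2 - 16) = (j + 2)*(j + 4)*(j - 4)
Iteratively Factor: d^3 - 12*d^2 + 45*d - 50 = (d - 5)*(d^2 - 7*d + 10) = (d - 5)*(d - 2)*(d - 5)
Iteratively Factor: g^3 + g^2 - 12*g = (g - 3)*(g^2 + 4*g) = g*(g - 3)*(g + 4)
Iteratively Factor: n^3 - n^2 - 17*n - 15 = (n + 1)*(n^2 - 2*n - 15) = (n + 1)*(n + 3)*(n - 5)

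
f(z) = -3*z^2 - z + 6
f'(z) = -6*z - 1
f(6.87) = -142.46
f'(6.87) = -42.22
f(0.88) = 2.80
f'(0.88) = -6.28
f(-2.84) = -15.36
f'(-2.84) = 16.04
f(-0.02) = 6.02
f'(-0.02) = -0.88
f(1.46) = -1.85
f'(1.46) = -9.76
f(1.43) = -1.56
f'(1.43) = -9.58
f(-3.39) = -25.09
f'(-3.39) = 19.34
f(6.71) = -135.78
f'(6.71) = -41.26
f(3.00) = -24.00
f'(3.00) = -19.00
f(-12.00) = -414.00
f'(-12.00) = 71.00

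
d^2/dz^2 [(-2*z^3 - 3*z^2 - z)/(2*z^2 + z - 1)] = -8/(8*z^3 - 12*z^2 + 6*z - 1)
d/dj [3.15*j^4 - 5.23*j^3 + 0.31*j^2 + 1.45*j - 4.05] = 12.6*j^3 - 15.69*j^2 + 0.62*j + 1.45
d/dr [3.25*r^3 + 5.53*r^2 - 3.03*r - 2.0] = 9.75*r^2 + 11.06*r - 3.03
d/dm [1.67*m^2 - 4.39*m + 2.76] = 3.34*m - 4.39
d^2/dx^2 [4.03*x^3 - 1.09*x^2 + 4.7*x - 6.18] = 24.18*x - 2.18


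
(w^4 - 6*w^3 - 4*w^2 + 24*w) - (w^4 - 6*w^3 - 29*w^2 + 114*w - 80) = 25*w^2 - 90*w + 80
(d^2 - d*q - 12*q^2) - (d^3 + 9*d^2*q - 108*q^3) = -d^3 - 9*d^2*q + d^2 - d*q + 108*q^3 - 12*q^2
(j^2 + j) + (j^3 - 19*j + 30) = j^3 + j^2 - 18*j + 30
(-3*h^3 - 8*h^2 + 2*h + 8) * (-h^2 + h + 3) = 3*h^5 + 5*h^4 - 19*h^3 - 30*h^2 + 14*h + 24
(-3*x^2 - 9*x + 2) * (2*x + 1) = -6*x^3 - 21*x^2 - 5*x + 2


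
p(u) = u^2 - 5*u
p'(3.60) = 2.20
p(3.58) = -5.08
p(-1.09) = 6.64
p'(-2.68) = -10.36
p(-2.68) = 20.58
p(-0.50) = 2.75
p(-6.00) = 66.00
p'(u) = 2*u - 5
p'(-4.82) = -14.64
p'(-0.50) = -6.00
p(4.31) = -2.97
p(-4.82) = 47.33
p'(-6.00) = -17.00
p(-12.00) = 204.00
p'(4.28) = 3.56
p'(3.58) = 2.16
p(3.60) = -5.04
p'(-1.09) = -7.18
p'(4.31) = 3.62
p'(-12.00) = -29.00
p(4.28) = -3.08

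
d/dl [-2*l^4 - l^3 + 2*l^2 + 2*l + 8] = -8*l^3 - 3*l^2 + 4*l + 2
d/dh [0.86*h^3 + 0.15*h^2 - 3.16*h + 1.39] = 2.58*h^2 + 0.3*h - 3.16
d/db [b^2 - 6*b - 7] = 2*b - 6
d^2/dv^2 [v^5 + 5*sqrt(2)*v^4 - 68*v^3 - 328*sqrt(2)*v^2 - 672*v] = 20*v^3 + 60*sqrt(2)*v^2 - 408*v - 656*sqrt(2)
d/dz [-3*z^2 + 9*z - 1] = 9 - 6*z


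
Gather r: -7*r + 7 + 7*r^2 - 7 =7*r^2 - 7*r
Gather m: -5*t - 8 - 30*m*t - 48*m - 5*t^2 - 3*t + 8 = m*(-30*t - 48) - 5*t^2 - 8*t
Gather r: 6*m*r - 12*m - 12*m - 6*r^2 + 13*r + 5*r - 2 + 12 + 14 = -24*m - 6*r^2 + r*(6*m + 18) + 24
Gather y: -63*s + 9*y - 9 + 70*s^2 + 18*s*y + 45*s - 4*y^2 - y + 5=70*s^2 - 18*s - 4*y^2 + y*(18*s + 8) - 4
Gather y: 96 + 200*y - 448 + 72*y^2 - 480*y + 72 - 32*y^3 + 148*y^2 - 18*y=-32*y^3 + 220*y^2 - 298*y - 280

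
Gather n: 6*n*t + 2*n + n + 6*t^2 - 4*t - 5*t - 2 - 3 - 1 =n*(6*t + 3) + 6*t^2 - 9*t - 6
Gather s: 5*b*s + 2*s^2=5*b*s + 2*s^2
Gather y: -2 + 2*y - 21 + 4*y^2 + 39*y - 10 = 4*y^2 + 41*y - 33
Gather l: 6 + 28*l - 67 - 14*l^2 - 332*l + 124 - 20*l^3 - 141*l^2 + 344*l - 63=-20*l^3 - 155*l^2 + 40*l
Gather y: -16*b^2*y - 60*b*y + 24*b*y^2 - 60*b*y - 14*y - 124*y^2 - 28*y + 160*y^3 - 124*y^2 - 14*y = 160*y^3 + y^2*(24*b - 248) + y*(-16*b^2 - 120*b - 56)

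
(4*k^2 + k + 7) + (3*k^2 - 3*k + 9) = 7*k^2 - 2*k + 16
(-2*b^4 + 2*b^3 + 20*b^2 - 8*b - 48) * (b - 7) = -2*b^5 + 16*b^4 + 6*b^3 - 148*b^2 + 8*b + 336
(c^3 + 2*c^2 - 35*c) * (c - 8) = c^4 - 6*c^3 - 51*c^2 + 280*c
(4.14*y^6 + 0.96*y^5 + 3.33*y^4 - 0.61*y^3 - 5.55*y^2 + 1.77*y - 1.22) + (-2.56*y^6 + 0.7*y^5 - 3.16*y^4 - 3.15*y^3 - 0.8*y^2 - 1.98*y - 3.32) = 1.58*y^6 + 1.66*y^5 + 0.17*y^4 - 3.76*y^3 - 6.35*y^2 - 0.21*y - 4.54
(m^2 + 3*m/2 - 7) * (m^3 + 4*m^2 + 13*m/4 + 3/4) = m^5 + 11*m^4/2 + 9*m^3/4 - 179*m^2/8 - 173*m/8 - 21/4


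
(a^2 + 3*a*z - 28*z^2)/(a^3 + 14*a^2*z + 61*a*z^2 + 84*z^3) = (a - 4*z)/(a^2 + 7*a*z + 12*z^2)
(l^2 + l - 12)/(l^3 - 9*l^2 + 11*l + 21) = (l + 4)/(l^2 - 6*l - 7)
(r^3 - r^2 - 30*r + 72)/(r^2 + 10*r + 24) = (r^2 - 7*r + 12)/(r + 4)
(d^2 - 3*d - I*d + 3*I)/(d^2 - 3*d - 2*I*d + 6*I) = (d - I)/(d - 2*I)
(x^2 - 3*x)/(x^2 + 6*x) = (x - 3)/(x + 6)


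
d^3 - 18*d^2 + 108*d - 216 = (d - 6)^3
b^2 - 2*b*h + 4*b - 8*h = (b + 4)*(b - 2*h)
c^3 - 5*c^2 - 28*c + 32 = (c - 8)*(c - 1)*(c + 4)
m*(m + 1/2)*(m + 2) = m^3 + 5*m^2/2 + m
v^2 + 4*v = v*(v + 4)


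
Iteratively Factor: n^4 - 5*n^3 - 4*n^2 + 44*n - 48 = (n + 3)*(n^3 - 8*n^2 + 20*n - 16) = (n - 2)*(n + 3)*(n^2 - 6*n + 8) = (n - 2)^2*(n + 3)*(n - 4)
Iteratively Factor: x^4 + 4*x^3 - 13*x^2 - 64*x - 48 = (x - 4)*(x^3 + 8*x^2 + 19*x + 12) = (x - 4)*(x + 4)*(x^2 + 4*x + 3) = (x - 4)*(x + 3)*(x + 4)*(x + 1)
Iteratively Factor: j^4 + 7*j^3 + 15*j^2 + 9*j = (j)*(j^3 + 7*j^2 + 15*j + 9) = j*(j + 3)*(j^2 + 4*j + 3) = j*(j + 3)^2*(j + 1)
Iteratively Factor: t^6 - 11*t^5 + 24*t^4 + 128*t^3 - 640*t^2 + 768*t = (t - 3)*(t^5 - 8*t^4 + 128*t^2 - 256*t) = (t - 4)*(t - 3)*(t^4 - 4*t^3 - 16*t^2 + 64*t) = t*(t - 4)*(t - 3)*(t^3 - 4*t^2 - 16*t + 64) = t*(t - 4)^2*(t - 3)*(t^2 - 16) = t*(t - 4)^2*(t - 3)*(t + 4)*(t - 4)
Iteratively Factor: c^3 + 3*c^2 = (c)*(c^2 + 3*c) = c^2*(c + 3)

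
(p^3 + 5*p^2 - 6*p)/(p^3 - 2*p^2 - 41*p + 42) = p/(p - 7)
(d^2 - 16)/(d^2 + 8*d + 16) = (d - 4)/(d + 4)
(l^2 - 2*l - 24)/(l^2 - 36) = (l + 4)/(l + 6)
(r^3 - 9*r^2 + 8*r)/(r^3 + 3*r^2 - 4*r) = (r - 8)/(r + 4)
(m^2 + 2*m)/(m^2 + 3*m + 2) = m/(m + 1)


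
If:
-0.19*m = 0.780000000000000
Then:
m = -4.11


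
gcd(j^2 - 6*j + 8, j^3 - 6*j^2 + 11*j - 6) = j - 2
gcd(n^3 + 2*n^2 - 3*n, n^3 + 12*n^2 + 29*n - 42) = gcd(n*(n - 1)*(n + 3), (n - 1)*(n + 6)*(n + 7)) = n - 1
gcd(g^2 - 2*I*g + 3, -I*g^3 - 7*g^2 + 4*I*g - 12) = g + I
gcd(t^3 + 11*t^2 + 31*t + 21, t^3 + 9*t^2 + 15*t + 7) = t^2 + 8*t + 7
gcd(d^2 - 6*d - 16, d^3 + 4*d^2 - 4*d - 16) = d + 2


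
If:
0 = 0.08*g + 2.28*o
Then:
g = -28.5*o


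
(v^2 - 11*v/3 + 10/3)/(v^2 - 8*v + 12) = (v - 5/3)/(v - 6)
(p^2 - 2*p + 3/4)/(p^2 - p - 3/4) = (2*p - 1)/(2*p + 1)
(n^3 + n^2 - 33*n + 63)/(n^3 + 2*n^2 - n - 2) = (n^3 + n^2 - 33*n + 63)/(n^3 + 2*n^2 - n - 2)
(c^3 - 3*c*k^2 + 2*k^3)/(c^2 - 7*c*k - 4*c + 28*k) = (c^3 - 3*c*k^2 + 2*k^3)/(c^2 - 7*c*k - 4*c + 28*k)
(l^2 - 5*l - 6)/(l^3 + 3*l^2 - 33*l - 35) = (l - 6)/(l^2 + 2*l - 35)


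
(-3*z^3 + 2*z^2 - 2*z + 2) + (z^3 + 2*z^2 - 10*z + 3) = -2*z^3 + 4*z^2 - 12*z + 5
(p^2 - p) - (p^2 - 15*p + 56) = 14*p - 56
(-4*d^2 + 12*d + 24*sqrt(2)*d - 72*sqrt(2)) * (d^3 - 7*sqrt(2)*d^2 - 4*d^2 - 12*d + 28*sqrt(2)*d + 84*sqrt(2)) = -4*d^5 + 28*d^4 + 52*sqrt(2)*d^4 - 364*sqrt(2)*d^3 - 336*d^3 + 2208*d^2 + 1872*sqrt(2)*d - 12096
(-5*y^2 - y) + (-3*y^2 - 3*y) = -8*y^2 - 4*y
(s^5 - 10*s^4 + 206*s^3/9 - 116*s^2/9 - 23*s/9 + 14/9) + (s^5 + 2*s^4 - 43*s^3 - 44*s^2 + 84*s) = 2*s^5 - 8*s^4 - 181*s^3/9 - 512*s^2/9 + 733*s/9 + 14/9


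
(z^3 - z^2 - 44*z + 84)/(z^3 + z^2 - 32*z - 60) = (z^2 + 5*z - 14)/(z^2 + 7*z + 10)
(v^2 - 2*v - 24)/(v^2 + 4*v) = (v - 6)/v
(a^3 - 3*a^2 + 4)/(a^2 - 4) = (a^2 - a - 2)/(a + 2)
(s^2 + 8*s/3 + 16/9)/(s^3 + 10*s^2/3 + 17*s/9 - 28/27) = 3*(3*s + 4)/(9*s^2 + 18*s - 7)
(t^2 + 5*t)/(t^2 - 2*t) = (t + 5)/(t - 2)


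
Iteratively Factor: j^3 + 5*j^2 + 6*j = (j + 3)*(j^2 + 2*j) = (j + 2)*(j + 3)*(j)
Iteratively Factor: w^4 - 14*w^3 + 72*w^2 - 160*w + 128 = (w - 2)*(w^3 - 12*w^2 + 48*w - 64) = (w - 4)*(w - 2)*(w^2 - 8*w + 16) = (w - 4)^2*(w - 2)*(w - 4)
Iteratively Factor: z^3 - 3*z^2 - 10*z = (z - 5)*(z^2 + 2*z) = (z - 5)*(z + 2)*(z)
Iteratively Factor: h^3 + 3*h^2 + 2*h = (h + 1)*(h^2 + 2*h) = (h + 1)*(h + 2)*(h)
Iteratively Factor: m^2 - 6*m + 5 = (m - 5)*(m - 1)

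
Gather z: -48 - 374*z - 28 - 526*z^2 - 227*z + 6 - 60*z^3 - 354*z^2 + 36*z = -60*z^3 - 880*z^2 - 565*z - 70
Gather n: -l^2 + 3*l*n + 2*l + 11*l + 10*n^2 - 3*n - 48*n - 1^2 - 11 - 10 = -l^2 + 13*l + 10*n^2 + n*(3*l - 51) - 22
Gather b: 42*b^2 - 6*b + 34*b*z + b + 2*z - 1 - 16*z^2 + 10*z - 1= 42*b^2 + b*(34*z - 5) - 16*z^2 + 12*z - 2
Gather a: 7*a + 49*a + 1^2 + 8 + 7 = 56*a + 16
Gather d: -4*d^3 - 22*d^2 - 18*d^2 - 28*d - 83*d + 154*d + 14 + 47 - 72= -4*d^3 - 40*d^2 + 43*d - 11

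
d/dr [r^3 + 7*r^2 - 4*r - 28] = 3*r^2 + 14*r - 4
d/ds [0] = 0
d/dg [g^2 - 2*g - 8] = 2*g - 2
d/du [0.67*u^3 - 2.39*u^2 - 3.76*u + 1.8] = 2.01*u^2 - 4.78*u - 3.76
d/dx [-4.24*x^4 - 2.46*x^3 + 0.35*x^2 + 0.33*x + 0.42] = -16.96*x^3 - 7.38*x^2 + 0.7*x + 0.33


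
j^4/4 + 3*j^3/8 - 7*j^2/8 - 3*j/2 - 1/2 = (j/4 + 1/4)*(j - 2)*(j + 1/2)*(j + 2)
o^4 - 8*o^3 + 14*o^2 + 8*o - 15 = (o - 5)*(o - 3)*(o - 1)*(o + 1)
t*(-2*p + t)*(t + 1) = -2*p*t^2 - 2*p*t + t^3 + t^2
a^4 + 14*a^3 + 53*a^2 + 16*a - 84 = (a - 1)*(a + 2)*(a + 6)*(a + 7)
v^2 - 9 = (v - 3)*(v + 3)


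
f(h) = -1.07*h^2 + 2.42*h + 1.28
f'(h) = 2.42 - 2.14*h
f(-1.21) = -3.21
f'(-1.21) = 5.01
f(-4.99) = -37.44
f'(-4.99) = 13.10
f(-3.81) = -23.47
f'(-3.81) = 10.57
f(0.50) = 2.22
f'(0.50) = 1.35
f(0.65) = 2.40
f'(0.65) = 1.03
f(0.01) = 1.30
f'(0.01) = 2.40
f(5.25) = -15.51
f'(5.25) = -8.82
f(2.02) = 1.80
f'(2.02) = -1.90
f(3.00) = -1.09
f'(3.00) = -4.00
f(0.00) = 1.28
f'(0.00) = 2.42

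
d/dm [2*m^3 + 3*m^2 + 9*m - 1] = 6*m^2 + 6*m + 9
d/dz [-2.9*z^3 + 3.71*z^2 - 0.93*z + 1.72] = -8.7*z^2 + 7.42*z - 0.93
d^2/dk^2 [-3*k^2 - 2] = -6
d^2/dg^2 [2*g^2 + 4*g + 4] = 4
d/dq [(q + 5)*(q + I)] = 2*q + 5 + I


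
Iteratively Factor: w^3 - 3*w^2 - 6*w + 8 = (w - 1)*(w^2 - 2*w - 8) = (w - 4)*(w - 1)*(w + 2)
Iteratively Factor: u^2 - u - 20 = (u + 4)*(u - 5)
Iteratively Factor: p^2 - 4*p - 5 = (p - 5)*(p + 1)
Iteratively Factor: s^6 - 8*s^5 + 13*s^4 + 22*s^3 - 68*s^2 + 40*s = (s - 2)*(s^5 - 6*s^4 + s^3 + 24*s^2 - 20*s) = s*(s - 2)*(s^4 - 6*s^3 + s^2 + 24*s - 20) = s*(s - 2)^2*(s^3 - 4*s^2 - 7*s + 10) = s*(s - 5)*(s - 2)^2*(s^2 + s - 2) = s*(s - 5)*(s - 2)^2*(s + 2)*(s - 1)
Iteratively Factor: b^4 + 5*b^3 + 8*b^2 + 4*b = (b)*(b^3 + 5*b^2 + 8*b + 4) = b*(b + 2)*(b^2 + 3*b + 2) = b*(b + 1)*(b + 2)*(b + 2)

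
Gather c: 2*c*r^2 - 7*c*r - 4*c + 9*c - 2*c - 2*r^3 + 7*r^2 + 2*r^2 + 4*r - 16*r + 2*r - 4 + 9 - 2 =c*(2*r^2 - 7*r + 3) - 2*r^3 + 9*r^2 - 10*r + 3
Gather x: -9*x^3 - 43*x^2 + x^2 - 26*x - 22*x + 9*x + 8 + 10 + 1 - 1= -9*x^3 - 42*x^2 - 39*x + 18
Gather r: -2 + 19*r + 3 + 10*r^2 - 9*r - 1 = 10*r^2 + 10*r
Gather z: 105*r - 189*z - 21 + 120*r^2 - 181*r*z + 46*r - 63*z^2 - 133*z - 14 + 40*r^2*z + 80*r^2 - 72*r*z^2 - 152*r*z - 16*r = 200*r^2 + 135*r + z^2*(-72*r - 63) + z*(40*r^2 - 333*r - 322) - 35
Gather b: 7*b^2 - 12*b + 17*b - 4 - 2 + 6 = 7*b^2 + 5*b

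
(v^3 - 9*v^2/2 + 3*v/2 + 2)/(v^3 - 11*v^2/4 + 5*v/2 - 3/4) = 2*(2*v^2 - 7*v - 4)/(4*v^2 - 7*v + 3)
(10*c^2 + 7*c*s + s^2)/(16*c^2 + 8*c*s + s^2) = (10*c^2 + 7*c*s + s^2)/(16*c^2 + 8*c*s + s^2)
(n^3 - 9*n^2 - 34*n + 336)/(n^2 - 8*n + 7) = (n^2 - 2*n - 48)/(n - 1)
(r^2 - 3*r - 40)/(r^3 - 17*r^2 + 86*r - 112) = (r + 5)/(r^2 - 9*r + 14)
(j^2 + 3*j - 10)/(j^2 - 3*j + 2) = (j + 5)/(j - 1)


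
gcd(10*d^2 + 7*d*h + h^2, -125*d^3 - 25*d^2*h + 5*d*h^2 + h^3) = 5*d + h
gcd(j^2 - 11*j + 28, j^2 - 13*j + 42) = j - 7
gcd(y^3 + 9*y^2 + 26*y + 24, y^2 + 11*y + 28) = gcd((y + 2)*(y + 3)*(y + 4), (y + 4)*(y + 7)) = y + 4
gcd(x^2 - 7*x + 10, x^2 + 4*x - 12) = x - 2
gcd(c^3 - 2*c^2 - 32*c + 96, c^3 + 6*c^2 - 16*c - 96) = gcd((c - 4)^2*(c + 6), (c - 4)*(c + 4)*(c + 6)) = c^2 + 2*c - 24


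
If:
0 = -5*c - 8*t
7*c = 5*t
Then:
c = 0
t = 0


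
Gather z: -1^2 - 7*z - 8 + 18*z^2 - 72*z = 18*z^2 - 79*z - 9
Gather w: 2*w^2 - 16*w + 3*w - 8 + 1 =2*w^2 - 13*w - 7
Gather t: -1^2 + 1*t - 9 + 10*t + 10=11*t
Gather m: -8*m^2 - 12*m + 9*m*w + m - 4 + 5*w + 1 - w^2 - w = -8*m^2 + m*(9*w - 11) - w^2 + 4*w - 3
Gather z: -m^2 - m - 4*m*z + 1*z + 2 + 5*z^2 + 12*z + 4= -m^2 - m + 5*z^2 + z*(13 - 4*m) + 6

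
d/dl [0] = 0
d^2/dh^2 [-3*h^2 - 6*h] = -6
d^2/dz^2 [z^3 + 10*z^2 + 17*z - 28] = 6*z + 20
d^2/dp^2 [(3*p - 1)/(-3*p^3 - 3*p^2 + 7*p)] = 2*(-81*p^5 - 27*p^4 - 18*p^3 - 36*p^2 - 63*p + 49)/(p^3*(27*p^6 + 81*p^5 - 108*p^4 - 351*p^3 + 252*p^2 + 441*p - 343))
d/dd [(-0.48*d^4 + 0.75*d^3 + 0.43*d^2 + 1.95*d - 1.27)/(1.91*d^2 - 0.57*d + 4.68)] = (-1.8336*d^5 + 2.2533*d^4 - 9.8406*d^3 + 6.5604*d^2 + 8.8762*d + 8.4021)/(3.6481*d^4 - 2.1774*d^3 + 18.2025*d^2 - 5.3352*d + 21.9024)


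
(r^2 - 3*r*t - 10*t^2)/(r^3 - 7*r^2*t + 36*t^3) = (r - 5*t)/(r^2 - 9*r*t + 18*t^2)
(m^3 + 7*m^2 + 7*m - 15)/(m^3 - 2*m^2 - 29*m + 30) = (m + 3)/(m - 6)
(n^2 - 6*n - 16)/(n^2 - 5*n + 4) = (n^2 - 6*n - 16)/(n^2 - 5*n + 4)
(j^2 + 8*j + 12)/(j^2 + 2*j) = (j + 6)/j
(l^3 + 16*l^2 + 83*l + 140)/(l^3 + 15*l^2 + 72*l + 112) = (l + 5)/(l + 4)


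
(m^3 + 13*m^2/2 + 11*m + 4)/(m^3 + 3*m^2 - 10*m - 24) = (m + 1/2)/(m - 3)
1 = 1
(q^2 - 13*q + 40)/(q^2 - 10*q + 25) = (q - 8)/(q - 5)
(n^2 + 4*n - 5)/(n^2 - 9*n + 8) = (n + 5)/(n - 8)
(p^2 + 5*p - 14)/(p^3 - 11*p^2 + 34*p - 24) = (p^2 + 5*p - 14)/(p^3 - 11*p^2 + 34*p - 24)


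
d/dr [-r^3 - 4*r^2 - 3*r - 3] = -3*r^2 - 8*r - 3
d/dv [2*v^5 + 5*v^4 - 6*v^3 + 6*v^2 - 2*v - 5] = 10*v^4 + 20*v^3 - 18*v^2 + 12*v - 2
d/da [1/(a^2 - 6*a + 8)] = 2*(3 - a)/(a^2 - 6*a + 8)^2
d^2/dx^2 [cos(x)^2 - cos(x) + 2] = cos(x) - 2*cos(2*x)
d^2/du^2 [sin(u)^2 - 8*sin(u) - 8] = 8*sin(u) + 2*cos(2*u)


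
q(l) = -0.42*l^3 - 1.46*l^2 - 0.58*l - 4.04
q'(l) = -1.26*l^2 - 2.92*l - 0.58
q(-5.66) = 28.63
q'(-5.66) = -24.42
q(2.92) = -28.64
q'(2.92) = -19.85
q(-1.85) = -5.30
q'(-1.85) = 0.51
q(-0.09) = -4.00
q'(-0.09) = -0.33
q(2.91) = -28.44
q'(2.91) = -19.75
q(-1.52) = -5.06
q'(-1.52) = 0.95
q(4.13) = -60.93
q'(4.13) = -34.13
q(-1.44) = -4.98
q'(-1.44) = 1.01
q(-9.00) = 189.10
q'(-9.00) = -76.36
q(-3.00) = -4.10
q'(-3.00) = -3.16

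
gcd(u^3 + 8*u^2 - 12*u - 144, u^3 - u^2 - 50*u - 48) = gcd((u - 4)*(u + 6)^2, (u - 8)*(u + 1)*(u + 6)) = u + 6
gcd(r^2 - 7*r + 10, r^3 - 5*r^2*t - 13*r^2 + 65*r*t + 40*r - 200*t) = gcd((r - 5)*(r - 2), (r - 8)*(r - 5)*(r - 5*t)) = r - 5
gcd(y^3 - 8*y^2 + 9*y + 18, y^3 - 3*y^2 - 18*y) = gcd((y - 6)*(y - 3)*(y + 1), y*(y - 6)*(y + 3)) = y - 6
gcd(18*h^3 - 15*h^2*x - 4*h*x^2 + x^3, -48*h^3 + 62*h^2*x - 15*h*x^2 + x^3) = 6*h^2 - 7*h*x + x^2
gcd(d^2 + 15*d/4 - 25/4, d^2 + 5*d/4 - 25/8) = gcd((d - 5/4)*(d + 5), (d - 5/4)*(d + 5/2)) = d - 5/4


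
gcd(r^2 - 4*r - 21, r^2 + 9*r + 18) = r + 3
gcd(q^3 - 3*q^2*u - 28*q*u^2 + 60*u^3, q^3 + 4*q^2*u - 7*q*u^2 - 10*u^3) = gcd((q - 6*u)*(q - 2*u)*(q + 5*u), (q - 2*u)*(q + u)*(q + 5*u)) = q^2 + 3*q*u - 10*u^2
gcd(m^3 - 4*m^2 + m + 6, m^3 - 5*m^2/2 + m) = m - 2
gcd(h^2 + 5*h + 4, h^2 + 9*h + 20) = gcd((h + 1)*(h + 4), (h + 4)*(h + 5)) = h + 4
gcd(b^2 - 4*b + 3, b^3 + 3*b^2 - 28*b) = 1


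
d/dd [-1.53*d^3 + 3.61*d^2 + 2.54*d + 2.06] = -4.59*d^2 + 7.22*d + 2.54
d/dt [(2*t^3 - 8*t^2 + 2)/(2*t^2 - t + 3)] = 2*(2*t^4 - 2*t^3 + 13*t^2 - 28*t + 1)/(4*t^4 - 4*t^3 + 13*t^2 - 6*t + 9)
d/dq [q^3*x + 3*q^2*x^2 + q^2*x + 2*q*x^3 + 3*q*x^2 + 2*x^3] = x*(3*q^2 + 6*q*x + 2*q + 2*x^2 + 3*x)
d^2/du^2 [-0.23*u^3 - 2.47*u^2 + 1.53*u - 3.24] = -1.38*u - 4.94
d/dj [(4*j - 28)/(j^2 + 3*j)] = 4*(-j^2 + 14*j + 21)/(j^2*(j^2 + 6*j + 9))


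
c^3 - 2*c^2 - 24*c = c*(c - 6)*(c + 4)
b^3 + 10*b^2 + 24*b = b*(b + 4)*(b + 6)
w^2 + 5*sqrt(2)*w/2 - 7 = (w - sqrt(2))*(w + 7*sqrt(2)/2)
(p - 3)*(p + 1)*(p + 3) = p^3 + p^2 - 9*p - 9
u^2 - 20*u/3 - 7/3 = (u - 7)*(u + 1/3)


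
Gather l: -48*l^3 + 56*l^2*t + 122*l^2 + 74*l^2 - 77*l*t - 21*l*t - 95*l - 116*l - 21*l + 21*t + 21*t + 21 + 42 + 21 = -48*l^3 + l^2*(56*t + 196) + l*(-98*t - 232) + 42*t + 84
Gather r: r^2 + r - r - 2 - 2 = r^2 - 4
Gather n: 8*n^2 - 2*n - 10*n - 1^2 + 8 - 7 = 8*n^2 - 12*n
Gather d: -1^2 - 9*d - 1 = -9*d - 2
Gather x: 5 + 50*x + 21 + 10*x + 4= 60*x + 30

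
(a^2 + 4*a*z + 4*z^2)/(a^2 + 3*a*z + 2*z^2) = (a + 2*z)/(a + z)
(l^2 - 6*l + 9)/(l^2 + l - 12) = (l - 3)/(l + 4)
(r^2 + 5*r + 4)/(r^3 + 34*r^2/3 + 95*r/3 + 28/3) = 3*(r + 1)/(3*r^2 + 22*r + 7)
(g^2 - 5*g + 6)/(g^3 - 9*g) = (g - 2)/(g*(g + 3))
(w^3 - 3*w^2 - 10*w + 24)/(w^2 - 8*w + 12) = (w^2 - w - 12)/(w - 6)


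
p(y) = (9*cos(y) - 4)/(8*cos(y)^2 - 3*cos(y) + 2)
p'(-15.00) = -0.69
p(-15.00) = -1.22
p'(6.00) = 0.01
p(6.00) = 0.71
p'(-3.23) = 0.07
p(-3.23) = -1.00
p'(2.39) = 0.76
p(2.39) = -1.25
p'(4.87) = 4.73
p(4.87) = -1.50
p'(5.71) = 0.18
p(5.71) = 0.69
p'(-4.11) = 1.12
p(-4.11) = -1.45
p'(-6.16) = 0.00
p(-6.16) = 0.71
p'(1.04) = -2.68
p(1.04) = 0.22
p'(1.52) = -2.59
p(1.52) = -1.90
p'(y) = (16*sin(y)*cos(y) - 3*sin(y))*(9*cos(y) - 4)/(8*cos(y)^2 - 3*cos(y) + 2)^2 - 9*sin(y)/(8*cos(y)^2 - 3*cos(y) + 2)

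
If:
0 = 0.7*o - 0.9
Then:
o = 1.29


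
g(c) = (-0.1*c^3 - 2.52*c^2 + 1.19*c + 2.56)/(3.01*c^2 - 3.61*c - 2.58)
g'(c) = (3.61 - 6.02*c)*(-0.1*c^3 - 2.52*c^2 + 1.19*c + 2.56)/(3.01*c^2 - 3.61*c - 2.58)^2 + (-0.3*c^2 - 5.04*c + 1.19)/(3.01*c^2 - 3.61*c - 2.58) = (-0.301*c^4 + 0.722*c^3 + 6.2893*c^2 - 2.408*c + 6.1714)/(9.0601*c^4 - 21.7322*c^3 - 2.4995*c^2 + 18.6276*c + 6.6564)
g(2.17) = -2.06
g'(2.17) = 2.21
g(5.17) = -1.22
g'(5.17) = 0.01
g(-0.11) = -1.12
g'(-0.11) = 1.41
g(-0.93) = -0.19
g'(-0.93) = 1.14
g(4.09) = -1.26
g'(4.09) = 0.06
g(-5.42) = -0.59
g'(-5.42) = -0.02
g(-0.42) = -3.05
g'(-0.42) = 28.99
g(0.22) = -0.84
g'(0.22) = 0.57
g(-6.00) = -0.58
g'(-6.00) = -0.02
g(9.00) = -1.26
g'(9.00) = -0.02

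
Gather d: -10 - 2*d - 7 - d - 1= -3*d - 18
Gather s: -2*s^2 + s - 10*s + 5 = -2*s^2 - 9*s + 5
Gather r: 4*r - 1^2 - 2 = 4*r - 3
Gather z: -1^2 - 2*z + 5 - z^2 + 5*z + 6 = -z^2 + 3*z + 10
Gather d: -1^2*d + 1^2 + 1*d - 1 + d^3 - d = d^3 - d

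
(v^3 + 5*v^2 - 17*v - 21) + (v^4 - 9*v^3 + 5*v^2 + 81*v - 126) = v^4 - 8*v^3 + 10*v^2 + 64*v - 147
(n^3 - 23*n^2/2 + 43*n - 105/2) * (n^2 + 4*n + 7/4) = n^5 - 15*n^4/2 - 5*n^3/4 + 795*n^2/8 - 539*n/4 - 735/8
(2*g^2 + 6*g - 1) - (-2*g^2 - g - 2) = 4*g^2 + 7*g + 1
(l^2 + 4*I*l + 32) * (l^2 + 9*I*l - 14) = l^4 + 13*I*l^3 - 18*l^2 + 232*I*l - 448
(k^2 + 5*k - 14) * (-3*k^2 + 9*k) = -3*k^4 - 6*k^3 + 87*k^2 - 126*k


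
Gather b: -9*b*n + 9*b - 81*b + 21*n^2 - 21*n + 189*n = b*(-9*n - 72) + 21*n^2 + 168*n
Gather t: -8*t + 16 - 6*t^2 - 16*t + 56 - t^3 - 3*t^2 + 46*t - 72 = -t^3 - 9*t^2 + 22*t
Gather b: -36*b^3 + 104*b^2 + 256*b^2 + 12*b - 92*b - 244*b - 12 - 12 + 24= -36*b^3 + 360*b^2 - 324*b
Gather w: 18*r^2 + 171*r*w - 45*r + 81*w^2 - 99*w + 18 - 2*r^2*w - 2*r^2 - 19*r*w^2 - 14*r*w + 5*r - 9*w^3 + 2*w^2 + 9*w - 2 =16*r^2 - 40*r - 9*w^3 + w^2*(83 - 19*r) + w*(-2*r^2 + 157*r - 90) + 16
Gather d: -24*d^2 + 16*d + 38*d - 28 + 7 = -24*d^2 + 54*d - 21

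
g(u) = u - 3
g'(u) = 1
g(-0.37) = -3.37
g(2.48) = -0.52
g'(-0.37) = 1.00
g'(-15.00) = 1.00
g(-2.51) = -5.51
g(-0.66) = -3.66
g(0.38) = -2.62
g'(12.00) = 1.00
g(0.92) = -2.08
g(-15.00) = -18.00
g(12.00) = 9.00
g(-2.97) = -5.97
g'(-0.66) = 1.00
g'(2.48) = 1.00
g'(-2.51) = 1.00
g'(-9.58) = 1.00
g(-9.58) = -12.58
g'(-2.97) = 1.00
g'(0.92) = 1.00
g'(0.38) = 1.00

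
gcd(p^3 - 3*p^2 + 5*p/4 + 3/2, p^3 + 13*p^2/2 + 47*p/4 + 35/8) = p + 1/2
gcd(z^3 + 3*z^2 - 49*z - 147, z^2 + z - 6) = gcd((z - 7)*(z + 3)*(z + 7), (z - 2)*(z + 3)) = z + 3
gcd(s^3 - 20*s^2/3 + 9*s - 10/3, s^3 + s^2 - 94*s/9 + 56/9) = s - 2/3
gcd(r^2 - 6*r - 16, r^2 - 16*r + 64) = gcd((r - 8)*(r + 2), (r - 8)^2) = r - 8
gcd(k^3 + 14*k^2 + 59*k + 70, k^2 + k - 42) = k + 7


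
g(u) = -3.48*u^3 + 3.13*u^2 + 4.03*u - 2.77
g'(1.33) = -6.11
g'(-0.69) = -5.26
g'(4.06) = -142.64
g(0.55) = -0.19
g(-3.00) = 107.27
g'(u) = -10.44*u^2 + 6.26*u + 4.03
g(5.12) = -367.16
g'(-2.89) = -101.26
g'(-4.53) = -238.57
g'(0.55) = 4.31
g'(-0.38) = 0.14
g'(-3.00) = -108.71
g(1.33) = -0.06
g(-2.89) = 95.72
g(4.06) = -167.71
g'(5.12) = -237.60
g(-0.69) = -2.92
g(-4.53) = 366.70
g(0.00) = -2.77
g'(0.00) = 4.03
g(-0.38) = -3.66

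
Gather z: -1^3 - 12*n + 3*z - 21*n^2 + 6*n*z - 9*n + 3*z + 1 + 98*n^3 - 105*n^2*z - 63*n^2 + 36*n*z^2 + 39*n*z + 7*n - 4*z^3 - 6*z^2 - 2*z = 98*n^3 - 84*n^2 - 14*n - 4*z^3 + z^2*(36*n - 6) + z*(-105*n^2 + 45*n + 4)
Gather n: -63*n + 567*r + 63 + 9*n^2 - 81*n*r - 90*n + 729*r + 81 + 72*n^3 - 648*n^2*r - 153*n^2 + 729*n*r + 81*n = 72*n^3 + n^2*(-648*r - 144) + n*(648*r - 72) + 1296*r + 144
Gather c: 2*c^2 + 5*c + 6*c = 2*c^2 + 11*c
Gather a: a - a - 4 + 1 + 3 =0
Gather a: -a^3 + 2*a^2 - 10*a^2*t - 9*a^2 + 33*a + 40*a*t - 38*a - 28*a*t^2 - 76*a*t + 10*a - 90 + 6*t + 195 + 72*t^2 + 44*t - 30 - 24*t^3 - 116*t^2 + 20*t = -a^3 + a^2*(-10*t - 7) + a*(-28*t^2 - 36*t + 5) - 24*t^3 - 44*t^2 + 70*t + 75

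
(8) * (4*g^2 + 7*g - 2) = 32*g^2 + 56*g - 16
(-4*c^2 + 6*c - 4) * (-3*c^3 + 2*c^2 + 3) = 12*c^5 - 26*c^4 + 24*c^3 - 20*c^2 + 18*c - 12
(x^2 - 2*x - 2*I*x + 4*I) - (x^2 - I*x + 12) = -2*x - I*x - 12 + 4*I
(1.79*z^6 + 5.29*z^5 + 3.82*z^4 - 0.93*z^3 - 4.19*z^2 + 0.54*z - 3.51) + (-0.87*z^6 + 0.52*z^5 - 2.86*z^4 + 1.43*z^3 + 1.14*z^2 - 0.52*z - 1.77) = 0.92*z^6 + 5.81*z^5 + 0.96*z^4 + 0.5*z^3 - 3.05*z^2 + 0.02*z - 5.28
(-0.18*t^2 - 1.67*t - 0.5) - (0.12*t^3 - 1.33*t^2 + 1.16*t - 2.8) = -0.12*t^3 + 1.15*t^2 - 2.83*t + 2.3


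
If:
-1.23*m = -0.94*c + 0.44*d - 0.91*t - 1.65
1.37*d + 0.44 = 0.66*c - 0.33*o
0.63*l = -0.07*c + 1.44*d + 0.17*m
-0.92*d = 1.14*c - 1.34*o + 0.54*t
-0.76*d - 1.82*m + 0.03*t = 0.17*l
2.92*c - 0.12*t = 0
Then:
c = -0.07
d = -0.15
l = -0.31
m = 0.06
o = -0.86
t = -1.73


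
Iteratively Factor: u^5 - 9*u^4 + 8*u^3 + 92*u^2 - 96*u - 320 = (u + 2)*(u^4 - 11*u^3 + 30*u^2 + 32*u - 160) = (u - 4)*(u + 2)*(u^3 - 7*u^2 + 2*u + 40) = (u - 4)^2*(u + 2)*(u^2 - 3*u - 10) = (u - 5)*(u - 4)^2*(u + 2)*(u + 2)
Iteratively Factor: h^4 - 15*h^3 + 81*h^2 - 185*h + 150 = (h - 5)*(h^3 - 10*h^2 + 31*h - 30) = (h - 5)^2*(h^2 - 5*h + 6) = (h - 5)^2*(h - 2)*(h - 3)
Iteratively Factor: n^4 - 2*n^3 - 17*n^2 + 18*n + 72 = (n + 2)*(n^3 - 4*n^2 - 9*n + 36) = (n - 3)*(n + 2)*(n^2 - n - 12) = (n - 3)*(n + 2)*(n + 3)*(n - 4)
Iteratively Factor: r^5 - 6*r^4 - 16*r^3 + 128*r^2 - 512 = (r - 4)*(r^4 - 2*r^3 - 24*r^2 + 32*r + 128) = (r - 4)*(r + 2)*(r^3 - 4*r^2 - 16*r + 64) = (r - 4)*(r + 2)*(r + 4)*(r^2 - 8*r + 16) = (r - 4)^2*(r + 2)*(r + 4)*(r - 4)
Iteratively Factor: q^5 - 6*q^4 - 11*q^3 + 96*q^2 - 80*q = (q - 5)*(q^4 - q^3 - 16*q^2 + 16*q) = (q - 5)*(q + 4)*(q^3 - 5*q^2 + 4*q) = (q - 5)*(q - 1)*(q + 4)*(q^2 - 4*q) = q*(q - 5)*(q - 1)*(q + 4)*(q - 4)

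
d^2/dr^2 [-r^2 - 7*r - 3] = -2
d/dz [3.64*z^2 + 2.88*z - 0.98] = 7.28*z + 2.88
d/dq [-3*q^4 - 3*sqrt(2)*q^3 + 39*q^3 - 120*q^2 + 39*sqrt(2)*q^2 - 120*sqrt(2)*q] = -12*q^3 - 9*sqrt(2)*q^2 + 117*q^2 - 240*q + 78*sqrt(2)*q - 120*sqrt(2)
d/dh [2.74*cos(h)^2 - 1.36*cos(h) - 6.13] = (1.36 - 5.48*cos(h))*sin(h)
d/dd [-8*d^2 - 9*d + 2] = -16*d - 9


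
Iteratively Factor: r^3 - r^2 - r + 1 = (r + 1)*(r^2 - 2*r + 1) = (r - 1)*(r + 1)*(r - 1)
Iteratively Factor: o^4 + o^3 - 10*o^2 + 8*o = (o - 2)*(o^3 + 3*o^2 - 4*o) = (o - 2)*(o - 1)*(o^2 + 4*o) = o*(o - 2)*(o - 1)*(o + 4)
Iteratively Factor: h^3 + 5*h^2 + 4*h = (h + 1)*(h^2 + 4*h) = (h + 1)*(h + 4)*(h)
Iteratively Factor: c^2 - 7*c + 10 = (c - 5)*(c - 2)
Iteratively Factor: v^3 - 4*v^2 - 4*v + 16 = (v - 4)*(v^2 - 4) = (v - 4)*(v - 2)*(v + 2)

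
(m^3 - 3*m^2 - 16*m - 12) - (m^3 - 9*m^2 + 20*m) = 6*m^2 - 36*m - 12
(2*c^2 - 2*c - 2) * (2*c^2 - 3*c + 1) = 4*c^4 - 10*c^3 + 4*c^2 + 4*c - 2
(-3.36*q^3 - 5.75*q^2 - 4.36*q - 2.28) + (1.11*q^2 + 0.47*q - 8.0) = -3.36*q^3 - 4.64*q^2 - 3.89*q - 10.28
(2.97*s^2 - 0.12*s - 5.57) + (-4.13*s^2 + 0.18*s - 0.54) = -1.16*s^2 + 0.06*s - 6.11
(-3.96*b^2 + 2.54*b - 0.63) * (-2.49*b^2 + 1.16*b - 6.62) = 9.8604*b^4 - 10.9182*b^3 + 30.7303*b^2 - 17.5456*b + 4.1706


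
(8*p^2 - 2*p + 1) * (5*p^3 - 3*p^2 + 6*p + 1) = 40*p^5 - 34*p^4 + 59*p^3 - 7*p^2 + 4*p + 1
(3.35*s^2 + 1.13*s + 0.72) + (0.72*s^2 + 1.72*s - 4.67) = 4.07*s^2 + 2.85*s - 3.95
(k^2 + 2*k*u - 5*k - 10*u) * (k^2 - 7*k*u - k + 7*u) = k^4 - 5*k^3*u - 6*k^3 - 14*k^2*u^2 + 30*k^2*u + 5*k^2 + 84*k*u^2 - 25*k*u - 70*u^2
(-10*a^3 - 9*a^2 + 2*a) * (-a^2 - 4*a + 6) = 10*a^5 + 49*a^4 - 26*a^3 - 62*a^2 + 12*a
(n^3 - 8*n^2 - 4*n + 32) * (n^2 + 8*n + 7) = n^5 - 61*n^3 - 56*n^2 + 228*n + 224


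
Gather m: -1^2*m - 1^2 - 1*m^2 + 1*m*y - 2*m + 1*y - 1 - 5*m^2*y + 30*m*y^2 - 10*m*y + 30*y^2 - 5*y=m^2*(-5*y - 1) + m*(30*y^2 - 9*y - 3) + 30*y^2 - 4*y - 2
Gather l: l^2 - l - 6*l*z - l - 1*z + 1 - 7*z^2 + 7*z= l^2 + l*(-6*z - 2) - 7*z^2 + 6*z + 1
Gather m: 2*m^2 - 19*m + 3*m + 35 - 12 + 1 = 2*m^2 - 16*m + 24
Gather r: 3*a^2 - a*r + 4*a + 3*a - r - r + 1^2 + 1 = 3*a^2 + 7*a + r*(-a - 2) + 2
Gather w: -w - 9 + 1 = -w - 8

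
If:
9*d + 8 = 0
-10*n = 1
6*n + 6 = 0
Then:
No Solution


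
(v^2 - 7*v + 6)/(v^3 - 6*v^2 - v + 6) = 1/(v + 1)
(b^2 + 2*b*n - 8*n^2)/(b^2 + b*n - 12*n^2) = (b - 2*n)/(b - 3*n)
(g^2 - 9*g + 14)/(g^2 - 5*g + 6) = (g - 7)/(g - 3)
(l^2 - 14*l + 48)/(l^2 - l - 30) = (l - 8)/(l + 5)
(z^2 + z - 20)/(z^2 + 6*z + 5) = (z - 4)/(z + 1)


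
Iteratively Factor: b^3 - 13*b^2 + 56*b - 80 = (b - 4)*(b^2 - 9*b + 20) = (b - 4)^2*(b - 5)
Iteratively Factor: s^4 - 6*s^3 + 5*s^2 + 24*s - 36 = (s - 2)*(s^3 - 4*s^2 - 3*s + 18) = (s - 2)*(s + 2)*(s^2 - 6*s + 9) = (s - 3)*(s - 2)*(s + 2)*(s - 3)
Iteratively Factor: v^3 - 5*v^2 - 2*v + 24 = (v + 2)*(v^2 - 7*v + 12) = (v - 3)*(v + 2)*(v - 4)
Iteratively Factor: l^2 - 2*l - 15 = (l + 3)*(l - 5)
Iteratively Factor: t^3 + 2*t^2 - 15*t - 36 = (t + 3)*(t^2 - t - 12) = (t + 3)^2*(t - 4)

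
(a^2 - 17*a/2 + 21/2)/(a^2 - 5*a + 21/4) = 2*(a - 7)/(2*a - 7)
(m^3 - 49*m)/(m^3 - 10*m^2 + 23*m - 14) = m*(m + 7)/(m^2 - 3*m + 2)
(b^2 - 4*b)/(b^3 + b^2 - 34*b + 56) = b/(b^2 + 5*b - 14)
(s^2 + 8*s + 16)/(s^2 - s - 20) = (s + 4)/(s - 5)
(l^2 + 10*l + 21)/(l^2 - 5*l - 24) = (l + 7)/(l - 8)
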